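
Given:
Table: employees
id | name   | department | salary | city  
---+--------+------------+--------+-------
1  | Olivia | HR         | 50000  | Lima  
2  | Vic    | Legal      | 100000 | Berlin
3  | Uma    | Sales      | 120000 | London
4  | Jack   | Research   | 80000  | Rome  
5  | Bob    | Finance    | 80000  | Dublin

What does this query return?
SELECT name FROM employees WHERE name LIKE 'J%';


LIKE 'J%' matches names starting with 'J'
Matching: 1

1 rows:
Jack


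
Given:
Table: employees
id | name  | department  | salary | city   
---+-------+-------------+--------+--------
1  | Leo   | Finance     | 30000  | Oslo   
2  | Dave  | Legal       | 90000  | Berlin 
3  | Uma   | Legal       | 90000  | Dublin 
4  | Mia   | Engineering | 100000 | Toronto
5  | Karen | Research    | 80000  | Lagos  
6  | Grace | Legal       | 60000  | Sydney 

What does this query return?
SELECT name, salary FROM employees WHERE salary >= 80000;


Filtering: salary >= 80000
Matching: 4 rows

4 rows:
Dave, 90000
Uma, 90000
Mia, 100000
Karen, 80000


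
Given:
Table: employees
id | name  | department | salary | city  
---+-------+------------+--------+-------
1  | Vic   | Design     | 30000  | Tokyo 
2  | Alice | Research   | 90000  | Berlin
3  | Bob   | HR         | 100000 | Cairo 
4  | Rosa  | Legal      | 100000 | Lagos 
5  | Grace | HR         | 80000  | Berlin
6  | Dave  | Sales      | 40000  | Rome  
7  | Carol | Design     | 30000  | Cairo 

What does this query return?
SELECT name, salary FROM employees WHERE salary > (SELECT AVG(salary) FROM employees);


Subquery: AVG(salary) = 67142.86
Filtering: salary > 67142.86
  Alice (90000) -> MATCH
  Bob (100000) -> MATCH
  Rosa (100000) -> MATCH
  Grace (80000) -> MATCH


4 rows:
Alice, 90000
Bob, 100000
Rosa, 100000
Grace, 80000


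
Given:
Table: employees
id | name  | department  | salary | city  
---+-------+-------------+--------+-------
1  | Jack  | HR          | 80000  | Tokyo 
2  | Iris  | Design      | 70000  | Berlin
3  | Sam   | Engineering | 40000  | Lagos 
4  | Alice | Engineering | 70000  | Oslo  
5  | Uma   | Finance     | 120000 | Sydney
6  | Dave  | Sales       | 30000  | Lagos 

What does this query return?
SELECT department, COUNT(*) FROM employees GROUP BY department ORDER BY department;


Assigning each row to its department group:
  Jack -> HR
  Iris -> Design
  Sam -> Engineering
  Alice -> Engineering
  Uma -> Finance
  Dave -> Sales


5 groups:
Design, 1
Engineering, 2
Finance, 1
HR, 1
Sales, 1


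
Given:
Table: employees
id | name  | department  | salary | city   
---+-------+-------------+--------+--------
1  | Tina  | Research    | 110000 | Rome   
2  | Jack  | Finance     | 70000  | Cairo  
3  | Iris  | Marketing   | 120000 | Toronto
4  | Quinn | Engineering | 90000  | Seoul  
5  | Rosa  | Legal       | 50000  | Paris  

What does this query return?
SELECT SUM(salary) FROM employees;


SUM(salary) = 110000 + 70000 + 120000 + 90000 + 50000 = 440000

440000


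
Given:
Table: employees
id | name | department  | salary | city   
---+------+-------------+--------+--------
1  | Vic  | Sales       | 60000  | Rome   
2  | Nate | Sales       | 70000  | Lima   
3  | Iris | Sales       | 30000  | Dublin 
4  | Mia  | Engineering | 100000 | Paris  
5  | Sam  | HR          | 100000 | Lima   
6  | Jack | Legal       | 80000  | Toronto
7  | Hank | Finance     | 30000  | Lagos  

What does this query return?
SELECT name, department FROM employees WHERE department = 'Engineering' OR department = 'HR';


Filtering: department = 'Engineering' OR 'HR'
Matching: 2 rows

2 rows:
Mia, Engineering
Sam, HR


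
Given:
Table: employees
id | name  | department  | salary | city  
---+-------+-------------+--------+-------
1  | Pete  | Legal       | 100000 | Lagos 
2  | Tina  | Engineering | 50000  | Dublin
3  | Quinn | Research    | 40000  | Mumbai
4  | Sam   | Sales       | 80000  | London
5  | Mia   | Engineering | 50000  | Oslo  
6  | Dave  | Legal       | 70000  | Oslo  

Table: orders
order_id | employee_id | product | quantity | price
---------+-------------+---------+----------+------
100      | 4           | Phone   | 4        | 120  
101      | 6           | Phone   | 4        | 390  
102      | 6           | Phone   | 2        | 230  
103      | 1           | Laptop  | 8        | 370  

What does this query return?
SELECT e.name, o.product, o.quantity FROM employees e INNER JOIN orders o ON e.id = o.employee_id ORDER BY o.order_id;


Joining employees.id = orders.employee_id:
  employee Sam (id=4) -> order Phone
  employee Dave (id=6) -> order Phone
  employee Dave (id=6) -> order Phone
  employee Pete (id=1) -> order Laptop


4 rows:
Sam, Phone, 4
Dave, Phone, 4
Dave, Phone, 2
Pete, Laptop, 8


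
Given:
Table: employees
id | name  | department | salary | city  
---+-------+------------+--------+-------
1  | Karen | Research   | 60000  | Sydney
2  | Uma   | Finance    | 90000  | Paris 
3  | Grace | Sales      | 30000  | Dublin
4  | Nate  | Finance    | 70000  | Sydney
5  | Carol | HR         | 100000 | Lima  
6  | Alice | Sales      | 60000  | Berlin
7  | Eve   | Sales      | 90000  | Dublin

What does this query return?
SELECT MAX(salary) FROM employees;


Salaries: 60000, 90000, 30000, 70000, 100000, 60000, 90000
MAX = 100000

100000


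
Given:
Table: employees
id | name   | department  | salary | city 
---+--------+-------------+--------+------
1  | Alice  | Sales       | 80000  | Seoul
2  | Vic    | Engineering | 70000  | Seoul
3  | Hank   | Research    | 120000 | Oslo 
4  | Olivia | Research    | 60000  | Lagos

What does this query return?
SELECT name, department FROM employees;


Projecting columns: name, department

4 rows:
Alice, Sales
Vic, Engineering
Hank, Research
Olivia, Research


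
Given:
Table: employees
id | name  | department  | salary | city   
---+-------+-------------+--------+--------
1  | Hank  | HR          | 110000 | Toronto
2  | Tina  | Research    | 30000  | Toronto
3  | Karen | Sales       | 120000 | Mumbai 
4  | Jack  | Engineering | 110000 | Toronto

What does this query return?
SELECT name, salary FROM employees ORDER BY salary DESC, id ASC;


Sorting by salary DESC, then id ASC for ties

4 rows:
Karen, 120000
Hank, 110000
Jack, 110000
Tina, 30000


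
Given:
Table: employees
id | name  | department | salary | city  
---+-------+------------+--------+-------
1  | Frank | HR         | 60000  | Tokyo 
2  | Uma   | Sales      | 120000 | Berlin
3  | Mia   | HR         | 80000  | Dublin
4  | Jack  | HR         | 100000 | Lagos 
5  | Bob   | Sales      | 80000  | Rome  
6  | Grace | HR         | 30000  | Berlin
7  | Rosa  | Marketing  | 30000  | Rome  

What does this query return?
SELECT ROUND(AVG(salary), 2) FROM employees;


SUM(salary) = 500000
COUNT = 7
ROUND(AVG, 2) = ROUND(500000 / 7, 2) = 71428.57

71428.57


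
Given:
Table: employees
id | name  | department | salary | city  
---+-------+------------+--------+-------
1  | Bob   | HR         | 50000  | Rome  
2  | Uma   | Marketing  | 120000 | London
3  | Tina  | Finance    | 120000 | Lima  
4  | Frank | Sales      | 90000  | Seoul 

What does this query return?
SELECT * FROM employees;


SELECT * returns all 4 rows with all columns

4 rows:
1, Bob, HR, 50000, Rome
2, Uma, Marketing, 120000, London
3, Tina, Finance, 120000, Lima
4, Frank, Sales, 90000, Seoul


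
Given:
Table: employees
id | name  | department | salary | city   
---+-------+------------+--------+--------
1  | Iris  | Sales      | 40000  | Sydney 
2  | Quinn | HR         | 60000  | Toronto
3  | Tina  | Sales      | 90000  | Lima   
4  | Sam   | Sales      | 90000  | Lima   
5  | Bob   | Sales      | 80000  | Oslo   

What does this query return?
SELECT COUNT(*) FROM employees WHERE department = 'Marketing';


Counting rows where department = 'Marketing'


0


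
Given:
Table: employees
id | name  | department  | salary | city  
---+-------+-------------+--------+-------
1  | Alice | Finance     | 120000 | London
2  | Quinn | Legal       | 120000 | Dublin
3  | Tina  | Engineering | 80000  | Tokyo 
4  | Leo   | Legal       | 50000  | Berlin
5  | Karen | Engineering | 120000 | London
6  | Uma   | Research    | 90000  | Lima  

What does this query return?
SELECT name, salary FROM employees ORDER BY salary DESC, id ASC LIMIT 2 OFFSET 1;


Sort by salary DESC (id ASC tiebreak), then skip 1 and take 2
Rows 2 through 3

2 rows:
Quinn, 120000
Karen, 120000


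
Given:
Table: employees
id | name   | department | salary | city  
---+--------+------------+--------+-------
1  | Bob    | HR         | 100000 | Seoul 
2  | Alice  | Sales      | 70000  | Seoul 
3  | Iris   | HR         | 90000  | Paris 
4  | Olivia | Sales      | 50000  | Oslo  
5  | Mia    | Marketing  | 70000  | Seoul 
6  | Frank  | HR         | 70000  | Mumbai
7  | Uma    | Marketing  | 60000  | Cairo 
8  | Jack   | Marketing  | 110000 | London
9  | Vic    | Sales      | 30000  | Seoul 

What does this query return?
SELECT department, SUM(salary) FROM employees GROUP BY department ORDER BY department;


Summing salary within each department:
  HR: 100000 + 90000 + 70000 = 260000
  Marketing: 70000 + 60000 + 110000 = 240000
  Sales: 70000 + 50000 + 30000 = 150000


3 groups:
HR, 260000
Marketing, 240000
Sales, 150000


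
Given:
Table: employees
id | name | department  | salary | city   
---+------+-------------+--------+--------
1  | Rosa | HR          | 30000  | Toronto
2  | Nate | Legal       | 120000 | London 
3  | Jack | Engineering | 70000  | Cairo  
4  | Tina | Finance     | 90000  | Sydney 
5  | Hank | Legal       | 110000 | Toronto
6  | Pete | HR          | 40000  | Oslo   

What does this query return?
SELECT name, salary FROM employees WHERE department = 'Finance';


Filtering: department = 'Finance'
Matching rows: 1

1 rows:
Tina, 90000


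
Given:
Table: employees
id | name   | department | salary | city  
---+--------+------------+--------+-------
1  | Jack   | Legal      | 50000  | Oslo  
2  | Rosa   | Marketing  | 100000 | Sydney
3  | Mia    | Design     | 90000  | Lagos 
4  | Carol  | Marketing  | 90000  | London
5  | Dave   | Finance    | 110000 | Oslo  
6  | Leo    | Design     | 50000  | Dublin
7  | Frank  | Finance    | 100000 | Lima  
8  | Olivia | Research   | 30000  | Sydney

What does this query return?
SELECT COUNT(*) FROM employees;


COUNT(*) counts all rows

8


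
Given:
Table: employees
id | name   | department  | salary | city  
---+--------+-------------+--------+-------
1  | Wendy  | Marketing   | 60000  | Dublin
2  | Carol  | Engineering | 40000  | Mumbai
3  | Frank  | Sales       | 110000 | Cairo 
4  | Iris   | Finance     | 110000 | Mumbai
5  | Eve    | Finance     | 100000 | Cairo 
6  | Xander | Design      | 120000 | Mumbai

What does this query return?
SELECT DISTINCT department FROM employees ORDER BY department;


All 'department' values (row order): Marketing, Engineering, Sales, Finance, Finance, Design
Removing duplicates leaves 5 unique value(s).

5 values:
Design
Engineering
Finance
Marketing
Sales


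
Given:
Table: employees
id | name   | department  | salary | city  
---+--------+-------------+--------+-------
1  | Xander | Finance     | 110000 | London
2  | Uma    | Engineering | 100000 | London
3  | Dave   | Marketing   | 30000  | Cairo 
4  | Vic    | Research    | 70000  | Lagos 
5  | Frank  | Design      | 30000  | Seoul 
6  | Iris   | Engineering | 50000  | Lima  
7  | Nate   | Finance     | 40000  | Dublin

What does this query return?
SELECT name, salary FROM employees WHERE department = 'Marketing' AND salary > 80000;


Filtering: department = 'Marketing' AND salary > 80000
Matching: 0 rows

Empty result set (0 rows)


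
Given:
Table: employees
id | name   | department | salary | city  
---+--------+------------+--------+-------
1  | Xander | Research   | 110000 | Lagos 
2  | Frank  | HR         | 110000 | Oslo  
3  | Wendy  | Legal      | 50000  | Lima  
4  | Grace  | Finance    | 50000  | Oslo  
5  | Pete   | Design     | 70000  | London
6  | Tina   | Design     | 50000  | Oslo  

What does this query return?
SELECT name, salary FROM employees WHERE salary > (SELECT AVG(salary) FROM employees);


Subquery: AVG(salary) = 73333.33
Filtering: salary > 73333.33
  Xander (110000) -> MATCH
  Frank (110000) -> MATCH


2 rows:
Xander, 110000
Frank, 110000


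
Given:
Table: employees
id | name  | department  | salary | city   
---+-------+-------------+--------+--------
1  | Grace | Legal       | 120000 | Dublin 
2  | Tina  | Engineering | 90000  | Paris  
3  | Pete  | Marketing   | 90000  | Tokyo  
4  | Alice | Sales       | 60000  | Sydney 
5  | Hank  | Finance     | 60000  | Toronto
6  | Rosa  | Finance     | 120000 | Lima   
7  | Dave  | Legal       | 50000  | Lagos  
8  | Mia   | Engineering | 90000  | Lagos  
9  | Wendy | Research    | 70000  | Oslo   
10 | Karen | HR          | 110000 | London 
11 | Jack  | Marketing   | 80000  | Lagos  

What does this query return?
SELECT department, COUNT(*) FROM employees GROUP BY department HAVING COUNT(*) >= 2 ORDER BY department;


Groups with count >= 2:
  Engineering: 2 -> PASS
  Finance: 2 -> PASS
  Legal: 2 -> PASS
  Marketing: 2 -> PASS
  HR: 1 -> filtered out
  Research: 1 -> filtered out
  Sales: 1 -> filtered out


4 groups:
Engineering, 2
Finance, 2
Legal, 2
Marketing, 2


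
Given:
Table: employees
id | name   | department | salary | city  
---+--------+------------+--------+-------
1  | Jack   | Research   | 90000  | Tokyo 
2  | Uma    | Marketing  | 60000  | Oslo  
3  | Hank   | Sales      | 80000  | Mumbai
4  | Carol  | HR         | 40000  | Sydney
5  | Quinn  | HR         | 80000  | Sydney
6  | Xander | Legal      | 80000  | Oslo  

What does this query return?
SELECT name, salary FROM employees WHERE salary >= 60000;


Filtering: salary >= 60000
Matching: 5 rows

5 rows:
Jack, 90000
Uma, 60000
Hank, 80000
Quinn, 80000
Xander, 80000


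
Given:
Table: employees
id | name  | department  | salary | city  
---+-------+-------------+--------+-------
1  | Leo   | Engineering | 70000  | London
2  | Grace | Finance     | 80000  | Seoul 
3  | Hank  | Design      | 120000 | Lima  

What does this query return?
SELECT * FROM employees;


SELECT * returns all 3 rows with all columns

3 rows:
1, Leo, Engineering, 70000, London
2, Grace, Finance, 80000, Seoul
3, Hank, Design, 120000, Lima


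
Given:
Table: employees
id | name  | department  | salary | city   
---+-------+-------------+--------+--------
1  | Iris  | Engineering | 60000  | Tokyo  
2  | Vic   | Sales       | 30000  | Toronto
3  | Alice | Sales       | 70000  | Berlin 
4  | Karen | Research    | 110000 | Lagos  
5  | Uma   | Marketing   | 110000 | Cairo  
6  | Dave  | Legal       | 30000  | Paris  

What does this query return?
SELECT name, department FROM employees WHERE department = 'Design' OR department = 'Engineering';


Filtering: department = 'Design' OR 'Engineering'
Matching: 1 rows

1 rows:
Iris, Engineering


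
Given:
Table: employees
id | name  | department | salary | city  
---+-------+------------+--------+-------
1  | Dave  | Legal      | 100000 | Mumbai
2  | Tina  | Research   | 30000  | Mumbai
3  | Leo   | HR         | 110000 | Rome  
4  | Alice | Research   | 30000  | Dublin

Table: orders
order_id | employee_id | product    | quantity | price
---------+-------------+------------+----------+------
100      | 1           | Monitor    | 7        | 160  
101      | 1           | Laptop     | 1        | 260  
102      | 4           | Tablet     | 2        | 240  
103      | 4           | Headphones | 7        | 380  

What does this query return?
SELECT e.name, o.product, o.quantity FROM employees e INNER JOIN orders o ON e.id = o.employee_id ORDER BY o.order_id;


Joining employees.id = orders.employee_id:
  employee Dave (id=1) -> order Monitor
  employee Dave (id=1) -> order Laptop
  employee Alice (id=4) -> order Tablet
  employee Alice (id=4) -> order Headphones


4 rows:
Dave, Monitor, 7
Dave, Laptop, 1
Alice, Tablet, 2
Alice, Headphones, 7


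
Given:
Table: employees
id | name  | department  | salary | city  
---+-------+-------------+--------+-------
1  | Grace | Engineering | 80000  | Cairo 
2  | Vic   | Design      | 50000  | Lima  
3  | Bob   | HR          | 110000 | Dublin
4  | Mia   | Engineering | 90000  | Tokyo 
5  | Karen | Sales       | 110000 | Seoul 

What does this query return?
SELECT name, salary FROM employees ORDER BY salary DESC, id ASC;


Sorting by salary DESC, then id ASC for ties

5 rows:
Bob, 110000
Karen, 110000
Mia, 90000
Grace, 80000
Vic, 50000


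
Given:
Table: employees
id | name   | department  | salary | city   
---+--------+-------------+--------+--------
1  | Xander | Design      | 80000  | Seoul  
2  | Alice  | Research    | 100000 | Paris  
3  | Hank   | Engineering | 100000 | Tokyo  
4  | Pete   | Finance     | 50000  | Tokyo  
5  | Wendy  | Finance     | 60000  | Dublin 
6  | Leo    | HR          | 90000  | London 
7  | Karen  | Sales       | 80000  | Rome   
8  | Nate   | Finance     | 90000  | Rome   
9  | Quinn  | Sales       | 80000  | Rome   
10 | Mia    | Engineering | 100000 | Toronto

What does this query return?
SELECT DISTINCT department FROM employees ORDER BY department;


All 'department' values (row order): Design, Research, Engineering, Finance, Finance, HR, Sales, Finance, Sales, Engineering
Removing duplicates leaves 6 unique value(s).

6 values:
Design
Engineering
Finance
HR
Research
Sales


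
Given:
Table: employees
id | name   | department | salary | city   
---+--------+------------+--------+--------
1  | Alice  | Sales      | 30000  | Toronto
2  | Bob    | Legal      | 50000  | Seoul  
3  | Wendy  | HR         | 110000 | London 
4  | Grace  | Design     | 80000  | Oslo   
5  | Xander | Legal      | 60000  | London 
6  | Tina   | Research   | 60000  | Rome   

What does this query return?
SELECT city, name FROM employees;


Projecting columns: city, name

6 rows:
Toronto, Alice
Seoul, Bob
London, Wendy
Oslo, Grace
London, Xander
Rome, Tina


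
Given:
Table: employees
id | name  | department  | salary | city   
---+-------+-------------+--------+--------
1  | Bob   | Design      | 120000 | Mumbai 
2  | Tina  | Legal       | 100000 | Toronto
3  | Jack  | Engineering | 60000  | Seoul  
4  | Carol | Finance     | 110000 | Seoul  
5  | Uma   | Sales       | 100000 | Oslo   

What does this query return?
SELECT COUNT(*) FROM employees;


COUNT(*) counts all rows

5


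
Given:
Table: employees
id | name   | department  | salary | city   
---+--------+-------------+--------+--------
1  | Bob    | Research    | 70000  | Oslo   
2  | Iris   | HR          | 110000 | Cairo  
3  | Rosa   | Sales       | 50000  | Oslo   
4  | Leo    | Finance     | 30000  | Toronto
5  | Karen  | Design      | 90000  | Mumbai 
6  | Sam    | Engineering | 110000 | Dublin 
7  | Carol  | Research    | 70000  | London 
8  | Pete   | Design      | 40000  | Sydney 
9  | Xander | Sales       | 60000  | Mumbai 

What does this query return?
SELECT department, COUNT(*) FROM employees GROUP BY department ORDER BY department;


Assigning each row to its department group:
  Bob -> Research
  Iris -> HR
  Rosa -> Sales
  Leo -> Finance
  Karen -> Design
  Sam -> Engineering
  Carol -> Research
  Pete -> Design
  Xander -> Sales


6 groups:
Design, 2
Engineering, 1
Finance, 1
HR, 1
Research, 2
Sales, 2


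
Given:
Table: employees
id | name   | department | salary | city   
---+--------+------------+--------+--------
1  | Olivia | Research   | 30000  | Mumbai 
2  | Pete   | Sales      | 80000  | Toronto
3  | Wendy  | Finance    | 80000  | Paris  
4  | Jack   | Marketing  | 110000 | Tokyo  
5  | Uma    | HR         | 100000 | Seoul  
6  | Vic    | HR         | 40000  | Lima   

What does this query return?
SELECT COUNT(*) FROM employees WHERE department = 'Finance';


Counting rows where department = 'Finance'
  Wendy -> MATCH


1


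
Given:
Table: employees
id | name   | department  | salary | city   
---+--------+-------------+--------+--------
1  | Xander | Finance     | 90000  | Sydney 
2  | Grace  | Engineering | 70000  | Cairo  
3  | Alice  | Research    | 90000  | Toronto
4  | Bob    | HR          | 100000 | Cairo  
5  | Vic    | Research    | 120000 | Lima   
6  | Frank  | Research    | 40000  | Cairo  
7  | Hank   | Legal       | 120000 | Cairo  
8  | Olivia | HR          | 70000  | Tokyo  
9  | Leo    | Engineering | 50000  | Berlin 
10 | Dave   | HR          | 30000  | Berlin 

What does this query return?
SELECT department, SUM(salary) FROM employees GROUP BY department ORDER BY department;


Summing salary within each department:
  Engineering: 70000 + 50000 = 120000
  Finance: 90000 = 90000
  HR: 100000 + 70000 + 30000 = 200000
  Legal: 120000 = 120000
  Research: 90000 + 120000 + 40000 = 250000


5 groups:
Engineering, 120000
Finance, 90000
HR, 200000
Legal, 120000
Research, 250000


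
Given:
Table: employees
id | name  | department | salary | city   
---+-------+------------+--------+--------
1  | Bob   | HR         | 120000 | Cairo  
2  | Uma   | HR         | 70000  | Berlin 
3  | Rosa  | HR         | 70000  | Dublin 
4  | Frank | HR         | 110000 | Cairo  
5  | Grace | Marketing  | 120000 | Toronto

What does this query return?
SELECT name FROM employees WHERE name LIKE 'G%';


LIKE 'G%' matches names starting with 'G'
Matching: 1

1 rows:
Grace


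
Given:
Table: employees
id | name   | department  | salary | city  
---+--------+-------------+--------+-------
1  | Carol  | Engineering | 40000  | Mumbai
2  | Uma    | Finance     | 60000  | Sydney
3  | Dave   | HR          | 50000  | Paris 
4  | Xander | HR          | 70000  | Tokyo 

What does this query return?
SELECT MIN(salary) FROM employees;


Salaries: 40000, 60000, 50000, 70000
MIN = 40000

40000


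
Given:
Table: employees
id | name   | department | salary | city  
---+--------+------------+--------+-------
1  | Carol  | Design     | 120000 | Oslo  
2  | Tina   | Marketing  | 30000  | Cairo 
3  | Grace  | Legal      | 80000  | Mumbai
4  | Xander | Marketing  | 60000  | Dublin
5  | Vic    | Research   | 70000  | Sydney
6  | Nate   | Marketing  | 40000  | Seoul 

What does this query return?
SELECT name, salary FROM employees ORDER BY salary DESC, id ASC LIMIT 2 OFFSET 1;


Sort by salary DESC (id ASC tiebreak), then skip 1 and take 2
Rows 2 through 3

2 rows:
Grace, 80000
Vic, 70000


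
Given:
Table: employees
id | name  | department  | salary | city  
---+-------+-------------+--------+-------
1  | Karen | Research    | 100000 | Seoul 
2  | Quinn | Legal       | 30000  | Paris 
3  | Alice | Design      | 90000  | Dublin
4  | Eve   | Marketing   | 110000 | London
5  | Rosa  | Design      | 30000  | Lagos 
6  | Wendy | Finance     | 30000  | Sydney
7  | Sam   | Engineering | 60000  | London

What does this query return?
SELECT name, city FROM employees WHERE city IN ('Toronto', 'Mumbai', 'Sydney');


Filtering: city IN ('Toronto', 'Mumbai', 'Sydney')
Matching: 1 rows

1 rows:
Wendy, Sydney


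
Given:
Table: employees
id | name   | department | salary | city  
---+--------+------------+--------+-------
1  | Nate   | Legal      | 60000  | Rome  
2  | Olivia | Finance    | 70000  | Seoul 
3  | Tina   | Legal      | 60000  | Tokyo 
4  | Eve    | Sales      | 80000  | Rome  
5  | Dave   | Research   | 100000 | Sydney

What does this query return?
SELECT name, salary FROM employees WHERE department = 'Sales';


Filtering: department = 'Sales'
Matching rows: 1

1 rows:
Eve, 80000


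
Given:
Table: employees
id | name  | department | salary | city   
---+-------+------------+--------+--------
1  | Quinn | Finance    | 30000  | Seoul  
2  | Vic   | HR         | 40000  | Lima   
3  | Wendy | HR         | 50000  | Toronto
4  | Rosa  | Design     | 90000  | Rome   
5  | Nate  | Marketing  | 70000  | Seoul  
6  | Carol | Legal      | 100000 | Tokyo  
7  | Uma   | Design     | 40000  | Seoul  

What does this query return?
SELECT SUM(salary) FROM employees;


SUM(salary) = 30000 + 40000 + 50000 + 90000 + 70000 + 100000 + 40000 = 420000

420000


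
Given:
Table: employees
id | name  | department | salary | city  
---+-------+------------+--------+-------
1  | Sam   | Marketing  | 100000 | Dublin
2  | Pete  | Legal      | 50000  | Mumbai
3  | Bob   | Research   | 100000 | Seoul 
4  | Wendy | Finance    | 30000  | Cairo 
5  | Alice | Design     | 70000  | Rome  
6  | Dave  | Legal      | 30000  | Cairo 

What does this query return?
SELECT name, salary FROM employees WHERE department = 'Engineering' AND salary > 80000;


Filtering: department = 'Engineering' AND salary > 80000
Matching: 0 rows

Empty result set (0 rows)


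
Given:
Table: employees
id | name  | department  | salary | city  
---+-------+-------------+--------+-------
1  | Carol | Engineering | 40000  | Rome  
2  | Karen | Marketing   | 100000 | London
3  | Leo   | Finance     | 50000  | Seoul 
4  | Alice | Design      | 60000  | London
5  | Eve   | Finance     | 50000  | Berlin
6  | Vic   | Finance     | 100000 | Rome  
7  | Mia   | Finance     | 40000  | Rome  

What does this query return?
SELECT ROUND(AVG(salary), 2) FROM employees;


SUM(salary) = 440000
COUNT = 7
ROUND(AVG, 2) = ROUND(440000 / 7, 2) = 62857.14

62857.14


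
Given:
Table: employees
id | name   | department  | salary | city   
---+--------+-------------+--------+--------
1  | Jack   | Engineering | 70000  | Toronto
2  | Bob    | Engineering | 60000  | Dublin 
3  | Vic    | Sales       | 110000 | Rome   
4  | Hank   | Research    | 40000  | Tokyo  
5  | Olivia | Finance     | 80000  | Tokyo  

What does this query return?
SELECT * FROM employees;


SELECT * returns all 5 rows with all columns

5 rows:
1, Jack, Engineering, 70000, Toronto
2, Bob, Engineering, 60000, Dublin
3, Vic, Sales, 110000, Rome
4, Hank, Research, 40000, Tokyo
5, Olivia, Finance, 80000, Tokyo


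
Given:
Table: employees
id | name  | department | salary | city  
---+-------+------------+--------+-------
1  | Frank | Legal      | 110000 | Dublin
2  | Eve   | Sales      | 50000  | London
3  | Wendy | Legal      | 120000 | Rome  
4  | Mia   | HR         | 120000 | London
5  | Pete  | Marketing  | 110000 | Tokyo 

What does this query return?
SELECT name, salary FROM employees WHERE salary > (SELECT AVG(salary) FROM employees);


Subquery: AVG(salary) = 102000.0
Filtering: salary > 102000.0
  Frank (110000) -> MATCH
  Wendy (120000) -> MATCH
  Mia (120000) -> MATCH
  Pete (110000) -> MATCH


4 rows:
Frank, 110000
Wendy, 120000
Mia, 120000
Pete, 110000


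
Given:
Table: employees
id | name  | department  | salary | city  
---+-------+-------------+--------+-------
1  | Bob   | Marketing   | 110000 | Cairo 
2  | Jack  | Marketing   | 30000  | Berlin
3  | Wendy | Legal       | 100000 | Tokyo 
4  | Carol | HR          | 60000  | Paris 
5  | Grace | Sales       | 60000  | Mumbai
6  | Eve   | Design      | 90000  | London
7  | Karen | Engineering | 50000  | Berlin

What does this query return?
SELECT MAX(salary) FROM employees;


Salaries: 110000, 30000, 100000, 60000, 60000, 90000, 50000
MAX = 110000

110000


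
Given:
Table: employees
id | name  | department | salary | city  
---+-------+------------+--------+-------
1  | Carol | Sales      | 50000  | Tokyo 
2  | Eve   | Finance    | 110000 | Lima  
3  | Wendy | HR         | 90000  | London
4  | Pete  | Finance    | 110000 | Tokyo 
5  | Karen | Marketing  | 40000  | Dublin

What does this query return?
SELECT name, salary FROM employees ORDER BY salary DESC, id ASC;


Sorting by salary DESC, then id ASC for ties

5 rows:
Eve, 110000
Pete, 110000
Wendy, 90000
Carol, 50000
Karen, 40000


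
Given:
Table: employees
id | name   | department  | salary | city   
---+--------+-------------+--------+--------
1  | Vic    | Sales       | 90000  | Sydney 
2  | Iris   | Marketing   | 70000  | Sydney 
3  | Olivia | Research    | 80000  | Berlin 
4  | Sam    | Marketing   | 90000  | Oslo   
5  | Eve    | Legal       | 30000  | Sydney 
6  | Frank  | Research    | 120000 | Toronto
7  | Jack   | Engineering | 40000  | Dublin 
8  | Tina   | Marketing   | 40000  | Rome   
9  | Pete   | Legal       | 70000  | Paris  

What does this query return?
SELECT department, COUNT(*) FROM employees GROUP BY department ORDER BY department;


Assigning each row to its department group:
  Vic -> Sales
  Iris -> Marketing
  Olivia -> Research
  Sam -> Marketing
  Eve -> Legal
  Frank -> Research
  Jack -> Engineering
  Tina -> Marketing
  Pete -> Legal


5 groups:
Engineering, 1
Legal, 2
Marketing, 3
Research, 2
Sales, 1


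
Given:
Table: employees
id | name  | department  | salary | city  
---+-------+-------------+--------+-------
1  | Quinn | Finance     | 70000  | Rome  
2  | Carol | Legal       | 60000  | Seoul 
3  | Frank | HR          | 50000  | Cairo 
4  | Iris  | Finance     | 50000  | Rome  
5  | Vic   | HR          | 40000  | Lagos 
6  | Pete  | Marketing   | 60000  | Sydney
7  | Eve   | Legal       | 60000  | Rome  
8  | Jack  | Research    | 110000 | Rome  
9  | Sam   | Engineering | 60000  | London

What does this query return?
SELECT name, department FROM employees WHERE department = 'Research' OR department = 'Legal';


Filtering: department = 'Research' OR 'Legal'
Matching: 3 rows

3 rows:
Carol, Legal
Eve, Legal
Jack, Research


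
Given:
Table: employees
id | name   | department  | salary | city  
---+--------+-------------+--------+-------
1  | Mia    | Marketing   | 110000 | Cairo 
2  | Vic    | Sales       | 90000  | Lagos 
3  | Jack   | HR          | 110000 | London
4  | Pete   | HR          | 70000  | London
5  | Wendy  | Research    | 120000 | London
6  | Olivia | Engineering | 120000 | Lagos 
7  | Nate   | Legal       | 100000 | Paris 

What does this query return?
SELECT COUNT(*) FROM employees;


COUNT(*) counts all rows

7


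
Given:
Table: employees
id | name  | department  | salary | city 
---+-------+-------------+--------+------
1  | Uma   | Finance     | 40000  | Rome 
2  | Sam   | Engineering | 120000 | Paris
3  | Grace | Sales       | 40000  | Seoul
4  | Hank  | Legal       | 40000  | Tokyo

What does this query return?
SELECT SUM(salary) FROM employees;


SUM(salary) = 40000 + 120000 + 40000 + 40000 = 240000

240000


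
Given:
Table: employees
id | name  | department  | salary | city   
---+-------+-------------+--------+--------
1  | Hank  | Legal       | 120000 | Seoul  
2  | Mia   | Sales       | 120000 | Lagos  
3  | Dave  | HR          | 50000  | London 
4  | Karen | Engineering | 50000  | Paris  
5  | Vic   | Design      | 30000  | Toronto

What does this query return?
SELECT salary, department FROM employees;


Projecting columns: salary, department

5 rows:
120000, Legal
120000, Sales
50000, HR
50000, Engineering
30000, Design


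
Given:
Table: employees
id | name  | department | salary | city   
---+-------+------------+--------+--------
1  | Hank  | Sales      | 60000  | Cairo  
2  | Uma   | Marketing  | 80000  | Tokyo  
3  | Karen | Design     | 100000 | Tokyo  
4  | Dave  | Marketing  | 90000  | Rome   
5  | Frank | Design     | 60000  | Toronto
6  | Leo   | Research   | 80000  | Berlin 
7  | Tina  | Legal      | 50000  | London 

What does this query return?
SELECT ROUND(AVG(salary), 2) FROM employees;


SUM(salary) = 520000
COUNT = 7
ROUND(AVG, 2) = ROUND(520000 / 7, 2) = 74285.71

74285.71


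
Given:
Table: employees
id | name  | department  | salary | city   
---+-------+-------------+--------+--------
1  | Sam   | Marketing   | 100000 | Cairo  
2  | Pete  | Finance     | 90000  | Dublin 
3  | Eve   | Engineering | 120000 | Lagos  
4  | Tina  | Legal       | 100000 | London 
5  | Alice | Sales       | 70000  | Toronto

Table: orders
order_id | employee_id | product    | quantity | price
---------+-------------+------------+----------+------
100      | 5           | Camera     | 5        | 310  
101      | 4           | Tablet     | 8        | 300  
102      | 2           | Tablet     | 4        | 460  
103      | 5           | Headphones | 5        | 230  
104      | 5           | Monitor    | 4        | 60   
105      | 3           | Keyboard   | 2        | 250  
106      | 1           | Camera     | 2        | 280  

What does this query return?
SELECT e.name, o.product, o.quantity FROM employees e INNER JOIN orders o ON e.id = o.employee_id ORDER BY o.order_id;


Joining employees.id = orders.employee_id:
  employee Alice (id=5) -> order Camera
  employee Tina (id=4) -> order Tablet
  employee Pete (id=2) -> order Tablet
  employee Alice (id=5) -> order Headphones
  employee Alice (id=5) -> order Monitor
  employee Eve (id=3) -> order Keyboard
  employee Sam (id=1) -> order Camera


7 rows:
Alice, Camera, 5
Tina, Tablet, 8
Pete, Tablet, 4
Alice, Headphones, 5
Alice, Monitor, 4
Eve, Keyboard, 2
Sam, Camera, 2


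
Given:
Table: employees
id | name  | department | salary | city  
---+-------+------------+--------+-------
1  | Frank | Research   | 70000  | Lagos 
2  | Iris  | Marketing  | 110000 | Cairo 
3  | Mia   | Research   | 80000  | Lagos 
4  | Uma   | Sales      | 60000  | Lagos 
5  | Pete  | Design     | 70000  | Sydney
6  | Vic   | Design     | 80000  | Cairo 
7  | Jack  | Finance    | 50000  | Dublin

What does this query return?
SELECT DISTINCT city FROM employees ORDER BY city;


All 'city' values (row order): Lagos, Cairo, Lagos, Lagos, Sydney, Cairo, Dublin
Removing duplicates leaves 4 unique value(s).

4 values:
Cairo
Dublin
Lagos
Sydney


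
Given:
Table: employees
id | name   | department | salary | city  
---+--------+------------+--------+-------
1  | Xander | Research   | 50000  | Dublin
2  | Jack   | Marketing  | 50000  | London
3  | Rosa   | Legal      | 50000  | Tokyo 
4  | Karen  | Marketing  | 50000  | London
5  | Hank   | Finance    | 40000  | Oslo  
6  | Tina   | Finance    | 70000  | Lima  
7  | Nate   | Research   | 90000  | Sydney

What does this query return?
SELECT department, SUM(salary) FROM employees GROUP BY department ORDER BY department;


Summing salary within each department:
  Finance: 40000 + 70000 = 110000
  Legal: 50000 = 50000
  Marketing: 50000 + 50000 = 100000
  Research: 50000 + 90000 = 140000


4 groups:
Finance, 110000
Legal, 50000
Marketing, 100000
Research, 140000


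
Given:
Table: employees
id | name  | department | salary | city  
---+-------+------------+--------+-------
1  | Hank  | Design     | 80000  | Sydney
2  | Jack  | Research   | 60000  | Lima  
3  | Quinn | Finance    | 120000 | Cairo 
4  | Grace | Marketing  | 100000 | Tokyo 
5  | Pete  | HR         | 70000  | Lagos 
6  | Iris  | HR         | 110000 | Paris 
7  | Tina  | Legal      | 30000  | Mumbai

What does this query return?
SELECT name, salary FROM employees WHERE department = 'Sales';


Filtering: department = 'Sales'
Matching rows: 0

Empty result set (0 rows)


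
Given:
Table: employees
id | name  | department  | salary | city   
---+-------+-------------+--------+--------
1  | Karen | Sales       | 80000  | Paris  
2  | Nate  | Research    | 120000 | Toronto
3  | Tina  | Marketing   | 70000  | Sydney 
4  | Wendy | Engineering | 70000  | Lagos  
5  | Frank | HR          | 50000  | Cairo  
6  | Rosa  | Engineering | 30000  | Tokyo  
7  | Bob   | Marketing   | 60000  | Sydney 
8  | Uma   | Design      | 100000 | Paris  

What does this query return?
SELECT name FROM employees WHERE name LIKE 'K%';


LIKE 'K%' matches names starting with 'K'
Matching: 1

1 rows:
Karen


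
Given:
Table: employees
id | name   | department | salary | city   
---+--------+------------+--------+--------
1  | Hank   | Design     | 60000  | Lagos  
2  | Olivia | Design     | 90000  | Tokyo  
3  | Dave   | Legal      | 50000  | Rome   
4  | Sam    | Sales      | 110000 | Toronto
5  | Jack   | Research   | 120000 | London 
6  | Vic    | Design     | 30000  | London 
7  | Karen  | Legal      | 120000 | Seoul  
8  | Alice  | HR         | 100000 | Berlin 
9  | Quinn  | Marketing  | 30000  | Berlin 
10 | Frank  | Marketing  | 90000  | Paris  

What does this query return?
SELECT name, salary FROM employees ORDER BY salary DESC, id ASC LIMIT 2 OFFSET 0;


Sort by salary DESC (id ASC tiebreak), then skip 0 and take 2
Rows 1 through 2

2 rows:
Jack, 120000
Karen, 120000


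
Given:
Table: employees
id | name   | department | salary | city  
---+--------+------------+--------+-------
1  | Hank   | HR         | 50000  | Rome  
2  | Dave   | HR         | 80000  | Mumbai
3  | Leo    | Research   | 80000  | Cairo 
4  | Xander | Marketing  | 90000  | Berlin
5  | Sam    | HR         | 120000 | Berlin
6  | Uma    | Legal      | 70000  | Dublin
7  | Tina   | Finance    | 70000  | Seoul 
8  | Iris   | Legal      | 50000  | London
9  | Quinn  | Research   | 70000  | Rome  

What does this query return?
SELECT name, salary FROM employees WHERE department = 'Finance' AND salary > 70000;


Filtering: department = 'Finance' AND salary > 70000
Matching: 0 rows

Empty result set (0 rows)


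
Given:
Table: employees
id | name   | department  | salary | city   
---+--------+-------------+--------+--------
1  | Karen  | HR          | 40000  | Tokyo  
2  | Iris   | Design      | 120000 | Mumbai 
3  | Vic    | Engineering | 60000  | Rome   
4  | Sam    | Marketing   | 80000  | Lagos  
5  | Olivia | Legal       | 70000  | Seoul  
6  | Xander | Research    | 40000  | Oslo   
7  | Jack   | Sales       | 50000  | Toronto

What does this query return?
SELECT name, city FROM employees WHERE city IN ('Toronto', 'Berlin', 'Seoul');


Filtering: city IN ('Toronto', 'Berlin', 'Seoul')
Matching: 2 rows

2 rows:
Olivia, Seoul
Jack, Toronto


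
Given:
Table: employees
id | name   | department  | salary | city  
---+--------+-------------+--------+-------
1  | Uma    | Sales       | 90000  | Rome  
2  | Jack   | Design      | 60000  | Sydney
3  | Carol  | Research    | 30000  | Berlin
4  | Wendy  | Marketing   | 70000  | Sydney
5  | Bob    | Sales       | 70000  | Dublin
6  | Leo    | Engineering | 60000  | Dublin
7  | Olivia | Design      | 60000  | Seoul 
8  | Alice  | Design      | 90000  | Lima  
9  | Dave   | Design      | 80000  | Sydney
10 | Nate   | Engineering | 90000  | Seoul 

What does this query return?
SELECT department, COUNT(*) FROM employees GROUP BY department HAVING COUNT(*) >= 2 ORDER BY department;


Groups with count >= 2:
  Design: 4 -> PASS
  Engineering: 2 -> PASS
  Sales: 2 -> PASS
  Marketing: 1 -> filtered out
  Research: 1 -> filtered out


3 groups:
Design, 4
Engineering, 2
Sales, 2


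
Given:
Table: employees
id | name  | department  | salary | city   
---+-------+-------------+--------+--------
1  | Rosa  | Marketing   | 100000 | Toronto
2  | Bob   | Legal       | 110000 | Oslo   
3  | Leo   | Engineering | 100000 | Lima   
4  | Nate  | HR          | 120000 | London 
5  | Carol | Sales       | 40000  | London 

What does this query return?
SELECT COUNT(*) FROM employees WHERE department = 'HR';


Counting rows where department = 'HR'
  Nate -> MATCH


1


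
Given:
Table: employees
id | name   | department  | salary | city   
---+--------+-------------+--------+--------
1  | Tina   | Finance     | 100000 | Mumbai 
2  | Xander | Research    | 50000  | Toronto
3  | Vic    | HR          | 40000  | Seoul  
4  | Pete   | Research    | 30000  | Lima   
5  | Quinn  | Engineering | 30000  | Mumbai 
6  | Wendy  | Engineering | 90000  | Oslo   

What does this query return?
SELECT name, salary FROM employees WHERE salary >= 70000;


Filtering: salary >= 70000
Matching: 2 rows

2 rows:
Tina, 100000
Wendy, 90000


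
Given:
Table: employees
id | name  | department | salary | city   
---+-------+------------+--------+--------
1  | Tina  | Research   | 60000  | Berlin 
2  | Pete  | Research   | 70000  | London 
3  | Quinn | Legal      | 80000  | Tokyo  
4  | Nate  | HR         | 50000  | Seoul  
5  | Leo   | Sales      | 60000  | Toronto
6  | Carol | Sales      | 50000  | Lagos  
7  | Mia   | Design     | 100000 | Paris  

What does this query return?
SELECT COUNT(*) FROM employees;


COUNT(*) counts all rows

7


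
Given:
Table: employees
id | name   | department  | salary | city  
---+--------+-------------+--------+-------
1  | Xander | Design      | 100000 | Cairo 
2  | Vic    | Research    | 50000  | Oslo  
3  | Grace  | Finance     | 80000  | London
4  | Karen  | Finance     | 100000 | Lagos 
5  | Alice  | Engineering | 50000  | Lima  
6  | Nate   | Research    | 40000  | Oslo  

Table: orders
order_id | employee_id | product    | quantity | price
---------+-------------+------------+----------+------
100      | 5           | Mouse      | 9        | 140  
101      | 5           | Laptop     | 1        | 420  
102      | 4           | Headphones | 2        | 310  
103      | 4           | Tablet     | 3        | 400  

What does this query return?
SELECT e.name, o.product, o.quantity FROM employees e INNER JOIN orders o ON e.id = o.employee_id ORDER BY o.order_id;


Joining employees.id = orders.employee_id:
  employee Alice (id=5) -> order Mouse
  employee Alice (id=5) -> order Laptop
  employee Karen (id=4) -> order Headphones
  employee Karen (id=4) -> order Tablet


4 rows:
Alice, Mouse, 9
Alice, Laptop, 1
Karen, Headphones, 2
Karen, Tablet, 3
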